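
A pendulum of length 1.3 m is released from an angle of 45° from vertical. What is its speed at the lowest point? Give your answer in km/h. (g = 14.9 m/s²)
h = L(1 − cosθ) = 1.3×(1 − cos45°) = 0.3808 m
v = √(2gh) = √(2×14.9×0.3808) = 3.368 m/s = 12.13 km/h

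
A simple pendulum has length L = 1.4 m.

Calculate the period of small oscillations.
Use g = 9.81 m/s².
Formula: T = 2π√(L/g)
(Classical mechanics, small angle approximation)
T = 2π√(L/g) = 2π√(1.4/9.81) = 2.374 s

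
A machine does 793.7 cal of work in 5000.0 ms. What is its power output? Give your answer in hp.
P = W/t = 3321 J / 5 s = 664.2 W = 0.8907 hp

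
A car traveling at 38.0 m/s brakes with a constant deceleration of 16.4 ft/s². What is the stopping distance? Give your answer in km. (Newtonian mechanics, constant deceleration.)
d = v₀² / (2a) (with unit conversion) = 0.1444 km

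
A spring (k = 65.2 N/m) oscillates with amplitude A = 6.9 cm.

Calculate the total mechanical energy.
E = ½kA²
E = ½kA² = ½×65.2×(0.069)² = 0.1552 J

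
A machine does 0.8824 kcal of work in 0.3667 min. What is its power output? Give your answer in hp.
P = W/t = 3692 J / 22 s = 167.8 W = 0.225 hp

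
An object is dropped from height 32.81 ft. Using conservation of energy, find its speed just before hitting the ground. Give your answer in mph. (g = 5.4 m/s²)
mgh = ½mv² → v = √(2gh) = √(2×5.4×10) = 10.39 m/s = 23.25 mph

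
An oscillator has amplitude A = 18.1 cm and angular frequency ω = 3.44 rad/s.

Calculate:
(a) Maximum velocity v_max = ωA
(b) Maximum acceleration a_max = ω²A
v_max = ωA = 3.44×0.181 = 0.6226 m/s
a_max = ω²A = 3.44²×0.181 = 2.142 m/s²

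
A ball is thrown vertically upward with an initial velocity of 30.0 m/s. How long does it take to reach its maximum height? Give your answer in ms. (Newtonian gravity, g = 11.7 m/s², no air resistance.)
t_up = v₀/g (with unit conversion) = 2564.0 ms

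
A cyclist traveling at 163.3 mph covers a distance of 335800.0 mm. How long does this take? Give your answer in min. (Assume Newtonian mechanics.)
t = d/v (with unit conversion) = 0.07666 min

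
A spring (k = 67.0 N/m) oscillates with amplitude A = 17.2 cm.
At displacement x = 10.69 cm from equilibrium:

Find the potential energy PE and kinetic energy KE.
E_total = ½kA² = ½×67.0×(0.172)² = 0.9911 J
PE = ½kx² = ½×67.0×(0.1069)² = 0.3828 J
KE = E_total − PE = 0.6082 J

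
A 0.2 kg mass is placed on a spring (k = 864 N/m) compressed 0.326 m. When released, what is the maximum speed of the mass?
½kx² = ½mv² → v = x√(k/m) = 0.326×√(864/0.2) = 21.43 m/s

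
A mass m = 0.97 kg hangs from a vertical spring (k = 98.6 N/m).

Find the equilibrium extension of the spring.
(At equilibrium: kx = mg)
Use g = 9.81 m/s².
x_eq = mg/k = 0.97×9.81/98.6 = 0.09651 m = 9.651 cm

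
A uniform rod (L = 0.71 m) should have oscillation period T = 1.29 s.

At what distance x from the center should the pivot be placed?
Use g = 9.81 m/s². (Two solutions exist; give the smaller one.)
T = 2π√((L²/12 + x²)/(gx)). Let c = T²g/(4π²) = 0.4135.
x² − cx + L²/12 = 0 → x = (c − √(c² − L²/3))/2 = 0.1796 m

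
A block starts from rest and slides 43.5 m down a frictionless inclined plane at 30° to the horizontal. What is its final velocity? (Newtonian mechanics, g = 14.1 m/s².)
a = g sin(θ) = 14.1 × sin(30°) = 7.05 m/s²
v = √(2ad) = √(2 × 7.05 × 43.5) = 24.77 m/s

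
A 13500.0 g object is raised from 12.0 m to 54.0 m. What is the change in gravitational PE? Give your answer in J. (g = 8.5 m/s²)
ΔPE = mg(h₂ − h₁) = 13.5 kg × 8.5 m/s² × (54 − 12) m = 4820 J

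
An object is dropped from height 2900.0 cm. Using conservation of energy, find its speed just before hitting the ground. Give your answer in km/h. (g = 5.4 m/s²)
mgh = ½mv² → v = √(2gh) = √(2×5.4×29) = 17.7 m/s = 63.71 km/h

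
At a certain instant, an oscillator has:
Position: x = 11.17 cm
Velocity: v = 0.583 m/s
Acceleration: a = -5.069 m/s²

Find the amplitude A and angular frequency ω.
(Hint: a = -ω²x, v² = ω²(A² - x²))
a = −ω²x → ω = √(|a|/x) = √(5.069/0.1117) = 6.737 rad/s
v² = ω²(A² − x²) → A = √(x² + v²/ω²) = √(0.1117² + 0.583²/6.737²) = 0.1413 m = 14.13 cm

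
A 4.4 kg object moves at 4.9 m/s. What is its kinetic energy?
KE = ½mv² = ½×4.4×4.9² = 52.822 J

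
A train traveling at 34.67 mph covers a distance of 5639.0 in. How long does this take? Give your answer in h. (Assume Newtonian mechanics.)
t = d/v (with unit conversion) = 0.002567 h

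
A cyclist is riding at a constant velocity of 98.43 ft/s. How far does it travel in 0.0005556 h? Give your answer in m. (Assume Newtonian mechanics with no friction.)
d = vt (with unit conversion) = 60.01 m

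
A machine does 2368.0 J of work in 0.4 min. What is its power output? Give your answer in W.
P = W/t = 2368 J / 24 s = 98.67 W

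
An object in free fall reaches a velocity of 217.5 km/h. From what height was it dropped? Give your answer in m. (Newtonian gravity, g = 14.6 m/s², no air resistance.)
h = v²/(2g) (with unit conversion) = 125.0 m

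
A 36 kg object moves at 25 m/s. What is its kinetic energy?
KE = ½mv² = ½×36×25² = 11250.0 J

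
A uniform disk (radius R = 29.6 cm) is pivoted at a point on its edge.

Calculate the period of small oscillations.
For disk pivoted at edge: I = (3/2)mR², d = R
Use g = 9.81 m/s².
I/m = (3/2)R² = 0.1314 m²; d = R = 0.296 m
T = 2π√((3/2)R²/(gR)) = 2π√(3R/(2g)) = 1.337 s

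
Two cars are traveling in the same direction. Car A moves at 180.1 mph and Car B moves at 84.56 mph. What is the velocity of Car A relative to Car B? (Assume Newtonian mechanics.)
v_rel = v_A - v_B = 180.1 - 84.56 = 95.54 mph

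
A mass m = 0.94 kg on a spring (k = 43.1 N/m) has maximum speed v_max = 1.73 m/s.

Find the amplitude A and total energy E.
½mv²_max = ½kA² → A = v_max√(m/k) = 1.73×√(0.94/43.1) = 0.2555 m = 25.55 cm
E = ½mv²_max = ½×0.94×1.73² = 1.407 J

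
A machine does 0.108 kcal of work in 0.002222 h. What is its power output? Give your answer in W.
P = W/t = 451.9 J / 7.999 s = 56.49 W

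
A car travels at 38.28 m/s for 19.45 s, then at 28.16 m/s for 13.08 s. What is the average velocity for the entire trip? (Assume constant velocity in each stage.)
d₁ = v₁t₁ = 38.28 × 19.45 = 744.546 m
d₂ = v₂t₂ = 28.16 × 13.08 = 368.333 m
d_total = 1112.88 m, t_total = 32.53 s
v_avg = d_total/t_total = 1112.88/32.53 = 34.21 m/s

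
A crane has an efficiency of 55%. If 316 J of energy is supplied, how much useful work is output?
W_out = η × W_in = 0.55 × 316 = 173.8 J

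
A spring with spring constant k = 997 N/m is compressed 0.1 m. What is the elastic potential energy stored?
PE = ½kx² = ½×997×0.1² = 4.985 J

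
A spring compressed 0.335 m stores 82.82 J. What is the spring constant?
PE = ½kx² → k = 2PE/x² = 2×82.82/0.335² = 1476.0 N/m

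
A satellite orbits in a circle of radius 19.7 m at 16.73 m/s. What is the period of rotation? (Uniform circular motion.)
T = 2πr/v = 2π×19.7/16.73 = 7.4 s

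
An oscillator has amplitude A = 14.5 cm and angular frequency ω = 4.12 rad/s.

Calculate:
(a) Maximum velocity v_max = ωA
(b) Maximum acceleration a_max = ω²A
v_max = ωA = 4.12×0.145 = 0.5974 m/s
a_max = ω²A = 4.12²×0.145 = 2.461 m/s²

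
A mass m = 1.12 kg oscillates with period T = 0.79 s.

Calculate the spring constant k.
T = 2π√(m/k) → k = m(2π/T)² = 1.12×(2π/0.79)² = 70.85 N/m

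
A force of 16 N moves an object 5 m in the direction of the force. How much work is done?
W = Fd = 16×5 = 80.0 J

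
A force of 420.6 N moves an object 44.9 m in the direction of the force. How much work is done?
W = Fd = 420.6×44.9 = 18885.0 J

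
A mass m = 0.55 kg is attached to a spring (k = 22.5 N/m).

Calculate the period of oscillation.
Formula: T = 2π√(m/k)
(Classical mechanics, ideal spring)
T = 2π√(m/k) = 2π√(0.55/22.5) = 0.9824 s; f = 1/T = 1.018 Hz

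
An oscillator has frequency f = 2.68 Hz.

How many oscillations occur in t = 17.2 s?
n = f×t = 2.68×17.2 = 46.1 oscillations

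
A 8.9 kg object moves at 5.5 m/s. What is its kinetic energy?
KE = ½mv² = ½×8.9×5.5² = 134.6125 J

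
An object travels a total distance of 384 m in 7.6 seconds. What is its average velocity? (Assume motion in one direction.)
v_avg = Δd / Δt = 384 / 7.6 = 50.53 m/s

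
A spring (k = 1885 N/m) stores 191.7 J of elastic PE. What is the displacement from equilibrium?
PE = ½kx² → x = √(2PE/k) = √(2×191.7/1885) = 0.451 m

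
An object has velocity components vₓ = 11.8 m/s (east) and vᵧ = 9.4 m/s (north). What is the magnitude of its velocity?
|v| = √(vₓ² + vᵧ²) = √(11.8² + 9.4²) = √(227.6) = 15.09 m/s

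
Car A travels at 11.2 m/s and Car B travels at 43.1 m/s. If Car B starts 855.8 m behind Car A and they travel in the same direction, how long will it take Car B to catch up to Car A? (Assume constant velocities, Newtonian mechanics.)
Relative speed: v_rel = 43.1 - 11.2 = 31.9 m/s
Time to catch: t = d₀/v_rel = 855.8/31.9 = 26.83 s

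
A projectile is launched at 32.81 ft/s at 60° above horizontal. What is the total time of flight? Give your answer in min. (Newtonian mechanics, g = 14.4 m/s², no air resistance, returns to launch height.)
T = 2v₀sin(θ)/g (with unit conversion) = 0.02005 min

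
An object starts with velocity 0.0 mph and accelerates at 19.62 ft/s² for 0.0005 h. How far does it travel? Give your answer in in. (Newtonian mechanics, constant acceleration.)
d = v₀t + ½at² (with unit conversion) = 381.4 in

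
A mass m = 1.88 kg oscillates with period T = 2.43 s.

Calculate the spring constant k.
T = 2π√(m/k) → k = m(2π/T)² = 1.88×(2π/2.43)² = 12.57 N/m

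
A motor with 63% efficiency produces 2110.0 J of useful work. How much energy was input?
W_in = W_out/η = 2110.0/0.63 = 3349.2 J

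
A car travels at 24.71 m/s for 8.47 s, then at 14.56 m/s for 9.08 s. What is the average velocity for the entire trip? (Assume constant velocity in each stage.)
d₁ = v₁t₁ = 24.71 × 8.47 = 209.294 m
d₂ = v₂t₂ = 14.56 × 9.08 = 132.205 m
d_total = 341.5 m, t_total = 17.55 s
v_avg = d_total/t_total = 341.5/17.55 = 19.46 m/s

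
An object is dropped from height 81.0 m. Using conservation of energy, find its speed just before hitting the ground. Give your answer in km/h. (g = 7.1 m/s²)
mgh = ½mv² → v = √(2gh) = √(2×7.1×81) = 33.91 m/s = 122.1 km/h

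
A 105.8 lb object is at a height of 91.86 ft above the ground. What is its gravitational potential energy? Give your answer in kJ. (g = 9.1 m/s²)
PE = mgh = 47.99 kg × 9.1 m/s² × 28 m = 1.223e+04 J = 12.23 kJ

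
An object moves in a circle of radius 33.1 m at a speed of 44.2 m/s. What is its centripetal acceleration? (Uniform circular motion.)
a_c = v²/r = 44.2²/33.1 = 1953.64/33.1 = 59.02 m/s²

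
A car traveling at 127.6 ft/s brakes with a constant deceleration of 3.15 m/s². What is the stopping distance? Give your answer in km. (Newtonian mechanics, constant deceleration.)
d = v₀² / (2a) (with unit conversion) = 0.2401 km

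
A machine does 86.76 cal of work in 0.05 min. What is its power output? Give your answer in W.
P = W/t = 363 J / 3 s = 121 W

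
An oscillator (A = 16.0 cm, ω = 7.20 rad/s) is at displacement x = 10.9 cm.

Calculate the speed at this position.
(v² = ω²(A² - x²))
v = ω√(A² − x²) = 7.2×√(0.16² − 0.109²) = 0.8433 m/s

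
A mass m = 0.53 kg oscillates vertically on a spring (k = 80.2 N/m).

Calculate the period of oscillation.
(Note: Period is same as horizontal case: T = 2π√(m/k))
T = 2π√(m/k) = 2π√(0.53/80.2) = 0.5108 s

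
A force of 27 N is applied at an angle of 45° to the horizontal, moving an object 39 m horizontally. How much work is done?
W = Fd cosθ = 27×39×cos(45°) = 744.58 J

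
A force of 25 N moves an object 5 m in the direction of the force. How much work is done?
W = Fd = 25×5 = 125.0 J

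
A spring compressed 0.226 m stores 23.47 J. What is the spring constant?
PE = ½kx² → k = 2PE/x² = 2×23.47/0.226² = 919.0 N/m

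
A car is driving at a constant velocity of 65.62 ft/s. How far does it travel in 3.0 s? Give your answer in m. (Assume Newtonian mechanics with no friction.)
d = vt (with unit conversion) = 60.0 m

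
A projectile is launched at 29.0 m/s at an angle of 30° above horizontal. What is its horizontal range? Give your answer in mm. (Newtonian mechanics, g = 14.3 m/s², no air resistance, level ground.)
R = v₀² sin(2θ) / g (with unit conversion) = 50930.0 mm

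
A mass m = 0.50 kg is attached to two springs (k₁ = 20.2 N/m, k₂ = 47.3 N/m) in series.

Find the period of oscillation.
k_eq = k₁k₂/(k₁+k₂) = 14.15 N/m
T = 2π√(m/k_eq) = 2π√(0.5/14.15) = 1.181 s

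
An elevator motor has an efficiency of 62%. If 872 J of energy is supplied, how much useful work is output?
W_out = η × W_in = 0.62 × 872 = 540.64 J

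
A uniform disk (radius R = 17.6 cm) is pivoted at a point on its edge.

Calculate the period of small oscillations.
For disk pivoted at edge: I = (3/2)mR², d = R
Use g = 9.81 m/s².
I/m = (3/2)R² = 0.04646 m²; d = R = 0.176 m
T = 2π√((3/2)R²/(gR)) = 2π√(3R/(2g)) = 1.031 s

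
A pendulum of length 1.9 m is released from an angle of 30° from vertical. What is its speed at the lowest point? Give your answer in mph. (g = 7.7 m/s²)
h = L(1 − cosθ) = 1.9×(1 − cos30°) = 0.2546 m
v = √(2gh) = √(2×7.7×0.2546) = 1.98 m/s = 4.429 mph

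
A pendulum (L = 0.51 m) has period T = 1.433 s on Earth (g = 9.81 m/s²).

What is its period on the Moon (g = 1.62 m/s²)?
T = 2π√(L/g), so T_moon/T_earth = √(g_earth/g_moon)
T_moon = 2π√(0.51/1.62) = 3.525 s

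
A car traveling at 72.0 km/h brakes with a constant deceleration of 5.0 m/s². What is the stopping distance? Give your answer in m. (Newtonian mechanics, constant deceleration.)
d = v₀² / (2a) (with unit conversion) = 40.0 m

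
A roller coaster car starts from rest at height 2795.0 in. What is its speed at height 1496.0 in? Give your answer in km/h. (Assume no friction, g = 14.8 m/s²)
mgh₁ = ½mv₂² + mgh₂ → v₂ = √(2g(h₁−h₂)) = √(2×14.8×(70.99−38)) = 31.25 m/s = 112.5 km/h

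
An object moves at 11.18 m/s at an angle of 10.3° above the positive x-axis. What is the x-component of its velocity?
vₓ = v cos(θ) = 11.18 × cos(10.3°) = 11.0 m/s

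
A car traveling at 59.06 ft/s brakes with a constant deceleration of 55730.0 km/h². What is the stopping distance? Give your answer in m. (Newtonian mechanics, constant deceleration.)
d = v₀² / (2a) (with unit conversion) = 37.68 m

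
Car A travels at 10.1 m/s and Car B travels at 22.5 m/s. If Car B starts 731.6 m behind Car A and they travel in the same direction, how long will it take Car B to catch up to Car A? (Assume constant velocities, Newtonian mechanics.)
Relative speed: v_rel = 22.5 - 10.1 = 12.4 m/s
Time to catch: t = d₀/v_rel = 731.6/12.4 = 59.0 s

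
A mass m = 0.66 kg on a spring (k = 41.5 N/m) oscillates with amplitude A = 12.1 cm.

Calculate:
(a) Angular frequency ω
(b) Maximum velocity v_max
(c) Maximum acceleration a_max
ω = √(k/m) = √(41.5/0.66) = 7.93 rad/s
v_max = ωA = 7.93×0.121 = 0.9595 m/s
a_max = ω²A = 7.93²×0.121 = 7.608 m/s²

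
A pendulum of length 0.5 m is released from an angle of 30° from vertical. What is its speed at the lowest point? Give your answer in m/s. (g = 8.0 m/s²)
h = L(1 − cosθ) = 0.5×(1 − cos30°) = 0.06699 m
v = √(2gh) = √(2×8.0×0.06699) = 1.035 m/s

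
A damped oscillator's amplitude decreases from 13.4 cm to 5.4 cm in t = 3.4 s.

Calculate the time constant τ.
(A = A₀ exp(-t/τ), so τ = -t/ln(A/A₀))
A/A₀ = 5.4/13.4 = 0.403; ln(A/A₀) = -0.9089
τ = −t/ln(A/A₀) = −3.4/-0.9089 = 3.741 s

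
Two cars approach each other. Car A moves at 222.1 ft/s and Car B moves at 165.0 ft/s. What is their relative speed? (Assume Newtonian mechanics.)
v_rel = v_A + v_B = 222.1 + 165.0 = 387.1 ft/s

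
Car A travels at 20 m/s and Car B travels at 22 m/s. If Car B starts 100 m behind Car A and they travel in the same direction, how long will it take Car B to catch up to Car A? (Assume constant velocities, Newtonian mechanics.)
Relative speed: v_rel = 22 - 20 = 2 m/s
Time to catch: t = d₀/v_rel = 100/2 = 50.0 s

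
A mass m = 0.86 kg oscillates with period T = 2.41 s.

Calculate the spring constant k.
T = 2π√(m/k) → k = m(2π/T)² = 0.86×(2π/2.41)² = 5.846 N/m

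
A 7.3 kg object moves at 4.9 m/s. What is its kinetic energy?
KE = ½mv² = ½×7.3×4.9² = 87.6365 J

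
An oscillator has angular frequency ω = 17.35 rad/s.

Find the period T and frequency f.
T = 2π/ω = 2π/17.35 = 0.3621 s; f = ω/2π = 2.761 Hz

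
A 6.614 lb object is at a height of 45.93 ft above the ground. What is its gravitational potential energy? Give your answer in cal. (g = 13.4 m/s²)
PE = mgh = 3 kg × 13.4 m/s² × 14 m = 562.8 J = 134.5 cal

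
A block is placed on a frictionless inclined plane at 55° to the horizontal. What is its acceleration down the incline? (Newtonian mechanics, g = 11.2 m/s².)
a = g sin(θ) = 11.2 × sin(55°) = 11.2 × 0.8192 = 9.17 m/s²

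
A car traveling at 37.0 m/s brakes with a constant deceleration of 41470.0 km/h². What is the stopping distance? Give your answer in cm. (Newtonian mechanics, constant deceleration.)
d = v₀² / (2a) (with unit conversion) = 21390.0 cm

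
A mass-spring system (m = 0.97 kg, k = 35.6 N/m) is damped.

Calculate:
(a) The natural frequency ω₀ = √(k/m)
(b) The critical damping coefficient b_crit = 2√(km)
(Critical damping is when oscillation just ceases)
ω₀ = √(k/m) = √(35.6/0.97) = 6.058 rad/s
b_crit = 2√(km) = 2√(35.6×0.97) = 11.75 kg/s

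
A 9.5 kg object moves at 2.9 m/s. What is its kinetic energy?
KE = ½mv² = ½×9.5×2.9² = 39.9475 J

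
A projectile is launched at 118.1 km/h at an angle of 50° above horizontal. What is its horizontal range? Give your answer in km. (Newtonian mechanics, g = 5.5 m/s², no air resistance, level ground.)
R = v₀² sin(2θ) / g (with unit conversion) = 0.1927 km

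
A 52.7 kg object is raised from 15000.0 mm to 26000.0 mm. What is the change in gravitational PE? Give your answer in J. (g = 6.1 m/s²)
ΔPE = mg(h₂ − h₁) = 52.7 kg × 6.1 m/s² × (26 − 15) m = 3536 J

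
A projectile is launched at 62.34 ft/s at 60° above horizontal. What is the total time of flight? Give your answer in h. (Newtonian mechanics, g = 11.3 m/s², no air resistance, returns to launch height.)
T = 2v₀sin(θ)/g (with unit conversion) = 0.000809 h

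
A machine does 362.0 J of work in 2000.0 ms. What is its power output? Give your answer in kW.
P = W/t = 362 J / 2 s = 181 W = 0.181 kW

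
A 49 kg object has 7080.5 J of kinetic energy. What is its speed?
KE = ½mv² → v = √(2KE/m) = √(2×7080.5/49) = 17.0 m/s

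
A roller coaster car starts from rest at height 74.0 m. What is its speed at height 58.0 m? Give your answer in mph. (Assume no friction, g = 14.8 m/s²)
mgh₁ = ½mv₂² + mgh₂ → v₂ = √(2g(h₁−h₂)) = √(2×14.8×(74−58)) = 21.76 m/s = 48.68 mph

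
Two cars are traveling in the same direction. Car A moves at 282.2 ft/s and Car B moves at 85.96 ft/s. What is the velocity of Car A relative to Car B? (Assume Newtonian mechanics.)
v_rel = v_A - v_B = 282.2 - 85.96 = 196.2 ft/s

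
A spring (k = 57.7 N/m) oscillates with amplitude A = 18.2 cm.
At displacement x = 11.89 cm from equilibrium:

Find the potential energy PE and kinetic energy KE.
E_total = ½kA² = ½×57.7×(0.182)² = 0.9556 J
PE = ½kx² = ½×57.7×(0.1189)² = 0.4079 J
KE = E_total − PE = 0.5478 J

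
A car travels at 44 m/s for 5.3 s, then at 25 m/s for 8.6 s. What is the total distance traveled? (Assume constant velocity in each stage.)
d₁ = v₁t₁ = 44 × 5.3 = 233.2 m
d₂ = v₂t₂ = 25 × 8.6 = 215 m
d_total = 233.2 + 215 = 448.2 m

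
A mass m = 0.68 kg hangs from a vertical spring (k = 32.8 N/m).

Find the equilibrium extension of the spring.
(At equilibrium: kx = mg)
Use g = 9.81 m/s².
x_eq = mg/k = 0.68×9.81/32.8 = 0.2034 m = 20.34 cm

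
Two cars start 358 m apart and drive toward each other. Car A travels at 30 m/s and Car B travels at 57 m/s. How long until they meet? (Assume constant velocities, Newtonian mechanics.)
Combined speed: v_combined = 30 + 57 = 87 m/s
Time to meet: t = d/87 = 358/87 = 4.11 s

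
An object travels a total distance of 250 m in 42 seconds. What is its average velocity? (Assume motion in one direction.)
v_avg = Δd / Δt = 250 / 42 = 5.95 m/s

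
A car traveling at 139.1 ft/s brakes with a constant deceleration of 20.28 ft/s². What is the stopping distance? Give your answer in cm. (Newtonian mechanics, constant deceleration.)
d = v₀² / (2a) (with unit conversion) = 14540.0 cm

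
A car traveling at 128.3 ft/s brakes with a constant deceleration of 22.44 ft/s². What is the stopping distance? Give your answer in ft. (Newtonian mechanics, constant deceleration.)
d = v₀² / (2a) (with unit conversion) = 366.8 ft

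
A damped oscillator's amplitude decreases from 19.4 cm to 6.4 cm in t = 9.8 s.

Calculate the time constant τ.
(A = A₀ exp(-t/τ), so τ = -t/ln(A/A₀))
A/A₀ = 6.4/19.4 = 0.3299; ln(A/A₀) = -1.109
τ = −t/ln(A/A₀) = −9.8/-1.109 = 8.837 s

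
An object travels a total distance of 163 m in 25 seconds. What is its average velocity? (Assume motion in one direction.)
v_avg = Δd / Δt = 163 / 25 = 6.52 m/s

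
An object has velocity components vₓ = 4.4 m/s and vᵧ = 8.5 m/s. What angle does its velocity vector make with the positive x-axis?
θ = arctan(vᵧ/vₓ) = arctan(8.5/4.4) = 62.63°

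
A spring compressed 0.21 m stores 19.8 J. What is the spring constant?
PE = ½kx² → k = 2PE/x² = 2×19.8/0.21² = 898.0 N/m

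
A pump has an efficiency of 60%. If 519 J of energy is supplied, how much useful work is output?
W_out = η × W_in = 0.6 × 519 = 311.4 J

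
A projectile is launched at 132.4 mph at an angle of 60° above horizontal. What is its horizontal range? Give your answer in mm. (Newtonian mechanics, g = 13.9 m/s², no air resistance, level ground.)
R = v₀² sin(2θ) / g (with unit conversion) = 218300.0 mm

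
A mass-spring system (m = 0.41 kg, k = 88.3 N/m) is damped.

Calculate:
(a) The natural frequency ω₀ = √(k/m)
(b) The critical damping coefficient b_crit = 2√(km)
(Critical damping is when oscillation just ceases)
ω₀ = √(k/m) = √(88.3/0.41) = 14.68 rad/s
b_crit = 2√(km) = 2√(88.3×0.41) = 12.03 kg/s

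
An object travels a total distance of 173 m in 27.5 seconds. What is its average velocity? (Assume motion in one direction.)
v_avg = Δd / Δt = 173 / 27.5 = 6.29 m/s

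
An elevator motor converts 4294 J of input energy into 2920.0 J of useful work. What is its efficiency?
η = W_out/W_in = 2920.0/4294 = 0.68 = 68.0%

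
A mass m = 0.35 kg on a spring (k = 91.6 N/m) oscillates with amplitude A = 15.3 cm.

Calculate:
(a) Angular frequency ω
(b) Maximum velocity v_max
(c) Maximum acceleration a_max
ω = √(k/m) = √(91.6/0.35) = 16.18 rad/s
v_max = ωA = 16.18×0.153 = 2.475 m/s
a_max = ω²A = 16.18²×0.153 = 40.04 m/s²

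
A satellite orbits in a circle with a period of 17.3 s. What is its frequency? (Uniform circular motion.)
f = 1/T = 1/17.3 = 0.0578 Hz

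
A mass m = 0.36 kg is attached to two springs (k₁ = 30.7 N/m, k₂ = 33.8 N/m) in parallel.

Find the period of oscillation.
k_eq = k₁+k₂ = 64.5 N/m
T = 2π√(m/k_eq) = 2π√(0.36/64.5) = 0.4694 s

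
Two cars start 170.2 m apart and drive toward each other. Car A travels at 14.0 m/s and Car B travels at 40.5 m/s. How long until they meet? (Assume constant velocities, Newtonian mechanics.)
Combined speed: v_combined = 14.0 + 40.5 = 54.5 m/s
Time to meet: t = d/54.5 = 170.2/54.5 = 3.12 s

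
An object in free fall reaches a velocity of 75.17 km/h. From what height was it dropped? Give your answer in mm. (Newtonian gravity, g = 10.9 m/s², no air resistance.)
h = v²/(2g) (with unit conversion) = 20000.0 mm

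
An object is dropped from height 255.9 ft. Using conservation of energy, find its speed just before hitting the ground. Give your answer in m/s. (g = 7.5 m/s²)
mgh = ½mv² → v = √(2gh) = √(2×7.5×78) = 34.2 m/s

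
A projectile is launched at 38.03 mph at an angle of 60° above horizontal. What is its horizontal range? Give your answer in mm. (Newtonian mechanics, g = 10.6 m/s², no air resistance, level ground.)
R = v₀² sin(2θ) / g (with unit conversion) = 23610.0 mm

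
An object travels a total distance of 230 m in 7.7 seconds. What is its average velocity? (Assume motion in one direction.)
v_avg = Δd / Δt = 230 / 7.7 = 29.87 m/s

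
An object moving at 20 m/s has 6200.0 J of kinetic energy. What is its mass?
KE = ½mv² → m = 2KE/v² = 2×6200.0/20² = 31.0 kg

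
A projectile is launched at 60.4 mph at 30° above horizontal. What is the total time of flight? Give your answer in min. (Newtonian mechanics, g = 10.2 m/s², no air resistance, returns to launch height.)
T = 2v₀sin(θ)/g (with unit conversion) = 0.04412 min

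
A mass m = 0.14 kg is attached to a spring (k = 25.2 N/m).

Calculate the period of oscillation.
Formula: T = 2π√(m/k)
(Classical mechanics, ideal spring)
T = 2π√(m/k) = 2π√(0.14/25.2) = 0.4683 s; f = 1/T = 2.135 Hz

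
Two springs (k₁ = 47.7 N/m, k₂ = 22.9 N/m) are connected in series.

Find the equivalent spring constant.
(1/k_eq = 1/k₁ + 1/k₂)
1/k_eq = 1/47.7 + 1/22.9 = 0.064632; k_eq = 15.47 N/m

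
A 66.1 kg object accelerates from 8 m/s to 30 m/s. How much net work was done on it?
W_net = ΔKE = ½m(v₂² − v₁²) = ½×66.1×(30² − 8²) = 27629.8 J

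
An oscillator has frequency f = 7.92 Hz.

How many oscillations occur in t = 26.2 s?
n = f×t = 7.92×26.2 = 207.5 oscillations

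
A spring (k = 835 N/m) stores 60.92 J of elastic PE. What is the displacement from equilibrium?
PE = ½kx² → x = √(2PE/k) = √(2×60.92/835) = 0.382 m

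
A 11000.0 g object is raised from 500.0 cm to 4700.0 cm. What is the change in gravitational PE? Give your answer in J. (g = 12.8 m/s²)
ΔPE = mg(h₂ − h₁) = 11 kg × 12.8 m/s² × (47 − 5) m = 5914 J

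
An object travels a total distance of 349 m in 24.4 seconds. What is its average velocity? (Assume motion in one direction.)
v_avg = Δd / Δt = 349 / 24.4 = 14.3 m/s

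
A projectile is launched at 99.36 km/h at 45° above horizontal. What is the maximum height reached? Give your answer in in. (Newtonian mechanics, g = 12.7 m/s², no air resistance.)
H = v₀²sin²(θ)/(2g) (with unit conversion) = 590.4 in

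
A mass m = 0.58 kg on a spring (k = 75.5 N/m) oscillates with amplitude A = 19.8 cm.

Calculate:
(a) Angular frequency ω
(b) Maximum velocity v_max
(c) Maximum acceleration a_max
ω = √(k/m) = √(75.5/0.58) = 11.41 rad/s
v_max = ωA = 11.41×0.198 = 2.259 m/s
a_max = ω²A = 11.41²×0.198 = 25.77 m/s²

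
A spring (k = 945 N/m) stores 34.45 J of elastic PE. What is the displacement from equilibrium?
PE = ½kx² → x = √(2PE/k) = √(2×34.45/945) = 0.27 m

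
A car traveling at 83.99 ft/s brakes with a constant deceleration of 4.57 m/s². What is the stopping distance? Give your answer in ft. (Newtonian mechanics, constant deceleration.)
d = v₀² / (2a) (with unit conversion) = 235.2 ft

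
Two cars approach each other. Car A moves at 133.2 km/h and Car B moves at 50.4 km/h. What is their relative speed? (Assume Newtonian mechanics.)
v_rel = v_A + v_B = 133.2 + 50.4 = 183.6 km/h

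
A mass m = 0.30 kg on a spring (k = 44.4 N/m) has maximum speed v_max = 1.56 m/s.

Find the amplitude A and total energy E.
½mv²_max = ½kA² → A = v_max√(m/k) = 1.56×√(0.3/44.4) = 0.1282 m = 12.82 cm
E = ½mv²_max = ½×0.3×1.56² = 0.365 J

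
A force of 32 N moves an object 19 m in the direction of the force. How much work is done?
W = Fd = 32×19 = 608.0 J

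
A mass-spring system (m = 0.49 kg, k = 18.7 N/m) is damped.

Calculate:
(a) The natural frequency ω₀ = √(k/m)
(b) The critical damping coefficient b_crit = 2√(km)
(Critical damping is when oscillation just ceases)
ω₀ = √(k/m) = √(18.7/0.49) = 6.178 rad/s
b_crit = 2√(km) = 2√(18.7×0.49) = 6.054 kg/s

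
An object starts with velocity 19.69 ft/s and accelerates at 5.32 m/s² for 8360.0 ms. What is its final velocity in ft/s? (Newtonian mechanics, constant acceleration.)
v = v₀ + at (with unit conversion) = 165.6 ft/s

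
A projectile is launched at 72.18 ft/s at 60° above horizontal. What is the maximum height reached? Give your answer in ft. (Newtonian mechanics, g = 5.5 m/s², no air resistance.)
H = v₀²sin²(θ)/(2g) (with unit conversion) = 108.3 ft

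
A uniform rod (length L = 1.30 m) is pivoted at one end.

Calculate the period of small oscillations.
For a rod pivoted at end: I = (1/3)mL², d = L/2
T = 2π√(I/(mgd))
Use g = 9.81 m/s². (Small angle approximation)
I/m = (1/3)L² = 0.5633 m²; d = L/2 = 0.65 m
T = 2π√(I/(mgd)) = 2π√(0.5633/(9.81×0.65)) = 1.868 s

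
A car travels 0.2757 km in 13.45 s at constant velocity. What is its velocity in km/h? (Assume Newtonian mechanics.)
v = d/t (with unit conversion) = 73.79 km/h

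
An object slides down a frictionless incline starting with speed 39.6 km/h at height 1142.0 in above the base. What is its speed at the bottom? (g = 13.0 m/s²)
½mv₀² + mgh = ½mv² → v = √(v₀² + 2gh) = √(11² + 2×13.0×29.01) = 29.58 m/s = 106.5 km/h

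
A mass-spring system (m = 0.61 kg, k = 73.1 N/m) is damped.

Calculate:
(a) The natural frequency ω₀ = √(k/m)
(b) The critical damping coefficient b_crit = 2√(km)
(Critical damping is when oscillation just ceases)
ω₀ = √(k/m) = √(73.1/0.61) = 10.95 rad/s
b_crit = 2√(km) = 2√(73.1×0.61) = 13.36 kg/s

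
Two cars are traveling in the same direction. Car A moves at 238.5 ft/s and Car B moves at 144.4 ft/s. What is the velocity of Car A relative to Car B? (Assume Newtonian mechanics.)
v_rel = v_A - v_B = 238.5 - 144.4 = 94.1 ft/s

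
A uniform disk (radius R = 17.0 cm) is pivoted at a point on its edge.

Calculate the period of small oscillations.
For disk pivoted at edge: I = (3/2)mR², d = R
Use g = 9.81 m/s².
I/m = (3/2)R² = 0.04335 m²; d = R = 0.17 m
T = 2π√((3/2)R²/(gR)) = 2π√(3R/(2g)) = 1.013 s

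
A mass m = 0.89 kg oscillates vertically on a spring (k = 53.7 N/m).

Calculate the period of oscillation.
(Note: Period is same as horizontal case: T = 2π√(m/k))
T = 2π√(m/k) = 2π√(0.89/53.7) = 0.8089 s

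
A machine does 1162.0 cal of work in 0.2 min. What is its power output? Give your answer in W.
P = W/t = 4862 J / 12 s = 405.2 W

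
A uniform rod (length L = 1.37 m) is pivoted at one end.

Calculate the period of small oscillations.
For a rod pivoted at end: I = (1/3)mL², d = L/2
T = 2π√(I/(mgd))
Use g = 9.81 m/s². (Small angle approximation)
I/m = (1/3)L² = 0.6256 m²; d = L/2 = 0.685 m
T = 2π√(I/(mgd)) = 2π√(0.6256/(9.81×0.685)) = 1.917 s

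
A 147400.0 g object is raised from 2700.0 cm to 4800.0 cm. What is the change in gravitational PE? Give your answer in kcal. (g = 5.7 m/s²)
ΔPE = mg(h₂ − h₁) = 147.4 kg × 5.7 m/s² × (48 − 27) m = 1.764e+04 J = 4.217 kcal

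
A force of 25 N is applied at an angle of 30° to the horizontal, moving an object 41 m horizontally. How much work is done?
W = Fd cosθ = 25×41×cos(30°) = 887.68 J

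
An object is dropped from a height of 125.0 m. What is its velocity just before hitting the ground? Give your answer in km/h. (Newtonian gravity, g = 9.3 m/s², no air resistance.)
v = √(2gh) (with unit conversion) = 173.6 km/h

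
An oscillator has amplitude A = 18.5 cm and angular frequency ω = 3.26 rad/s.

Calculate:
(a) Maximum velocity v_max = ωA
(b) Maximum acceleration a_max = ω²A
v_max = ωA = 3.26×0.185 = 0.6031 m/s
a_max = ω²A = 3.26²×0.185 = 1.966 m/s²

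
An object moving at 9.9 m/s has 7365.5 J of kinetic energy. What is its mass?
KE = ½mv² → m = 2KE/v² = 2×7365.5/9.9² = 150.3 kg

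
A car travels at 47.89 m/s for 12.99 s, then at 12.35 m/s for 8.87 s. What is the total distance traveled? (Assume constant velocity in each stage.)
d₁ = v₁t₁ = 47.89 × 12.99 = 622.091 m
d₂ = v₂t₂ = 12.35 × 8.87 = 109.544 m
d_total = 622.091 + 109.544 = 731.64 m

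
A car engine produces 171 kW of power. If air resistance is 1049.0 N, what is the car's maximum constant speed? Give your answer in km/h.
P = Fv → v = P/F = 171000 W / 1049 N = 163 m/s = 586.8 km/h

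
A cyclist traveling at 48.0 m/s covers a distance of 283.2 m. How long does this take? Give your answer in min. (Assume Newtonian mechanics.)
t = d/v (with unit conversion) = 0.09833 min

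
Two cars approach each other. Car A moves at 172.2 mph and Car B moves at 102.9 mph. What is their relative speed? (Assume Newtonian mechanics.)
v_rel = v_A + v_B = 172.2 + 102.9 = 275.1 mph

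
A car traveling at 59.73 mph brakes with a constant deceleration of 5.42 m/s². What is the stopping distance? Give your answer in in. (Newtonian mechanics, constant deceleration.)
d = v₀² / (2a) (with unit conversion) = 2589.0 in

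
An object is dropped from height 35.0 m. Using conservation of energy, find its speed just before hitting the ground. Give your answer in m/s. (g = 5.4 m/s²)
mgh = ½mv² → v = √(2gh) = √(2×5.4×35) = 19.44 m/s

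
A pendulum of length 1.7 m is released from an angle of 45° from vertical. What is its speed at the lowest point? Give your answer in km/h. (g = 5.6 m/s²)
h = L(1 − cosθ) = 1.7×(1 − cos45°) = 0.4979 m
v = √(2gh) = √(2×5.6×0.4979) = 2.362 m/s = 8.501 km/h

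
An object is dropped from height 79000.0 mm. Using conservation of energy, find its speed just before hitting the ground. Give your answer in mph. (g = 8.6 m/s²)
mgh = ½mv² → v = √(2gh) = √(2×8.6×79) = 36.86 m/s = 82.46 mph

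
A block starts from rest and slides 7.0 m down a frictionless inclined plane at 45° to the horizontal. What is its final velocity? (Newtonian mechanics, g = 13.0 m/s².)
a = g sin(θ) = 13.0 × sin(45°) = 9.19 m/s²
v = √(2ad) = √(2 × 9.19 × 7.0) = 11.34 m/s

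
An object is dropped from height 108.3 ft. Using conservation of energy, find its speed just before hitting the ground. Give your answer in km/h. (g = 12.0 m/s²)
mgh = ½mv² → v = √(2gh) = √(2×12.0×33.01) = 28.15 m/s = 101.3 km/h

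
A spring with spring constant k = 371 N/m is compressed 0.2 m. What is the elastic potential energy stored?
PE = ½kx² = ½×371×0.2² = 7.42 J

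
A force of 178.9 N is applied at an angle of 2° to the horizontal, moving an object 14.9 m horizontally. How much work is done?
W = Fd cosθ = 178.9×14.9×cos(2°) = 2664.0 J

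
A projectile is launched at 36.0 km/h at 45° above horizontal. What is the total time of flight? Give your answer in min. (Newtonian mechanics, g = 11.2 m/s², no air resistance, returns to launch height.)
T = 2v₀sin(θ)/g (with unit conversion) = 0.02104 min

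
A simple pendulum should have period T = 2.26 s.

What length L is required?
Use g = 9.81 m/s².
T = 2π√(L/g) → L = g(T/2π)² = 9.81×(2.26/2π)² = 1.269 m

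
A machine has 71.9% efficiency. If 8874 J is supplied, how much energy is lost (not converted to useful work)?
W_out = η × W_in = 0.719×8874 = 6380.4 J
W_lost = W_in − W_out = 8874 − 6380.4 = 2493.6 J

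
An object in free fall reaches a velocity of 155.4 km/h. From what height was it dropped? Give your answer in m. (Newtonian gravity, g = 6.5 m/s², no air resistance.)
h = v²/(2g) (with unit conversion) = 143.3 m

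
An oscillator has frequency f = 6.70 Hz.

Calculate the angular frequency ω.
ω = 2πf = 2π×6.7 = 42.1 rad/s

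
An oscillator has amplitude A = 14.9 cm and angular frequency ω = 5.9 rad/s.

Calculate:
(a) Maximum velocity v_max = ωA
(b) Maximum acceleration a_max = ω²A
v_max = ωA = 5.9×0.149 = 0.8791 m/s
a_max = ω²A = 5.9²×0.149 = 5.187 m/s²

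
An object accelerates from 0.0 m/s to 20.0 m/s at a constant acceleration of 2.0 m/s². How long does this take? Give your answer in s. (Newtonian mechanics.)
t = (v - v₀)/a = 10.0 s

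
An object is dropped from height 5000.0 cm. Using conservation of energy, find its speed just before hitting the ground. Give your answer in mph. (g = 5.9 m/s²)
mgh = ½mv² → v = √(2gh) = √(2×5.9×50) = 24.29 m/s = 54.33 mph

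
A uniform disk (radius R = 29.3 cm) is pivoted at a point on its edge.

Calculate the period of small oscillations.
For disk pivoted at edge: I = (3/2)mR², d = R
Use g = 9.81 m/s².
I/m = (3/2)R² = 0.1288 m²; d = R = 0.293 m
T = 2π√((3/2)R²/(gR)) = 2π√(3R/(2g)) = 1.33 s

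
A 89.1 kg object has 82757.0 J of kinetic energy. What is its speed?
KE = ½mv² → v = √(2KE/m) = √(2×82757.0/89.1) = 43.1 m/s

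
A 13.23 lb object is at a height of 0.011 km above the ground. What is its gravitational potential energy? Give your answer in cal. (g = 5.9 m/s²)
PE = mgh = 6.001 kg × 5.9 m/s² × 11 m = 389.5 J = 93.08 cal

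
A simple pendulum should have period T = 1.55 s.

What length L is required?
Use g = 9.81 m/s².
T = 2π√(L/g) → L = g(T/2π)² = 9.81×(1.55/2π)² = 0.597 m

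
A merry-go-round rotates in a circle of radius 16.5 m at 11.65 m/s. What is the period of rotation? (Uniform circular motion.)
T = 2πr/v = 2π×16.5/11.65 = 8.9 s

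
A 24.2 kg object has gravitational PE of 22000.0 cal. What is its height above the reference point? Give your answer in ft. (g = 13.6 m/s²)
PE = mgh → h = PE/(mg) = 9.205e+04 J / (24.2 kg × 13.6 m/s²) = 279.7 m = 917.6 ft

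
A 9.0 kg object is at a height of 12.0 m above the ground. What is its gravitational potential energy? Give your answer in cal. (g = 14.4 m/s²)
PE = mgh = 9 kg × 14.4 m/s² × 12 m = 1555 J = 371.7 cal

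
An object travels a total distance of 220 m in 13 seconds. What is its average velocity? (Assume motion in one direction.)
v_avg = Δd / Δt = 220 / 13 = 16.92 m/s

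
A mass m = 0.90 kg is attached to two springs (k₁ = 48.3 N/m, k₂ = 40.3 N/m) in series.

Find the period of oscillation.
k_eq = k₁k₂/(k₁+k₂) = 21.97 N/m
T = 2π√(m/k_eq) = 2π√(0.9/21.97) = 1.272 s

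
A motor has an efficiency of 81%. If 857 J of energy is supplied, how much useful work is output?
W_out = η × W_in = 0.81 × 857 = 694.17 J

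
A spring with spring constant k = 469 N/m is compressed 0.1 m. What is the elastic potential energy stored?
PE = ½kx² = ½×469×0.1² = 2.345 J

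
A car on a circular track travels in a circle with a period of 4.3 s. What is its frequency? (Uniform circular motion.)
f = 1/T = 1/4.3 = 0.2326 Hz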